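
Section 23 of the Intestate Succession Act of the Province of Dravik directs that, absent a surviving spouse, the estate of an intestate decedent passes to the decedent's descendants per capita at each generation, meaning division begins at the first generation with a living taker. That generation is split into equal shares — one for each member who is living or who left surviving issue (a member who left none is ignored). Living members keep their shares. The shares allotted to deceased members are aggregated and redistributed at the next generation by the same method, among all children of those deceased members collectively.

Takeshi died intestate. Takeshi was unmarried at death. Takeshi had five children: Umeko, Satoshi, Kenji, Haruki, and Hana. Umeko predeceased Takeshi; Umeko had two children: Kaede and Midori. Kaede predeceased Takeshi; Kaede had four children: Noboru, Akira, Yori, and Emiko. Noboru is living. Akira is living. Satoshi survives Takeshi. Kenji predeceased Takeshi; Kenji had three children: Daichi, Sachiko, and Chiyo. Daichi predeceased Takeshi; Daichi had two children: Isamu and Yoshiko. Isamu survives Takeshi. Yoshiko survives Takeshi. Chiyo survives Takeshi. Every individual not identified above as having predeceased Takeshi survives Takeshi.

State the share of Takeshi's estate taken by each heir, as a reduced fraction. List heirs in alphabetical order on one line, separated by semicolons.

There is no surviving spouse, so the entire estate passes to Takeshi's descendants per capita at each generation.
At generation 1 (Umeko, Satoshi, Kenji, Haruki, Hana) there are 5 shares of (1)/5 = 1/5 each.
Living: Satoshi, Haruki, and Hana — each takes 1/5.
Deceased: Umeko and Kenji. Their combined 2/5 is pooled and carried to generation 2.
At generation 2 (Kaede, Midori, Daichi, Sachiko, Chiyo) there are 5 shares of (2/5)/5 = 2/25 each.
Living: Midori, Sachiko, and Chiyo — each takes 2/25.
Deceased: Kaede and Daichi. Their combined 4/25 is pooled and carried to generation 3.
At generation 3 (Noboru, Akira, Yori, Emiko, Isamu, Yoshiko) there are 6 shares of (4/25)/6 = 2/75 each.
Living: Noboru, Akira, Yori, Emiko, Isamu, and Yoshiko — each takes 2/75.

Akira 2/75; Chiyo 2/25; Emiko 2/75; Hana 1/5; Haruki 1/5; Isamu 2/75; Midori 2/25; Noboru 2/75; Sachiko 2/25; Satoshi 1/5; Yori 2/75; Yoshiko 2/75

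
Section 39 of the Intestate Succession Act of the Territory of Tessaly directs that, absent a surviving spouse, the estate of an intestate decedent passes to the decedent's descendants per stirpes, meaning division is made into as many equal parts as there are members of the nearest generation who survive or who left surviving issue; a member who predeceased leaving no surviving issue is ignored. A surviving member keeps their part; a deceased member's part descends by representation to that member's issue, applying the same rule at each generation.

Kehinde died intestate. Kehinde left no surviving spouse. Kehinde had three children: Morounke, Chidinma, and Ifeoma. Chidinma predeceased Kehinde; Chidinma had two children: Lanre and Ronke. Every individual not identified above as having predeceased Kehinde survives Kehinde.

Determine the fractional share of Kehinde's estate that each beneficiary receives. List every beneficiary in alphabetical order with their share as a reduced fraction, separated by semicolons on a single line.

Ifeoma 1/3; Lanre 1/6; Morounke 1/3; Ronke 1/6

There is no surviving spouse, so the entire estate passes to Kehinde's descendants per stirpes.
The estate is divided into 3 equal shares of 1/3 among Morounke, Chidinma, Ifeoma.
Morounke is living and takes 1/3.
Chidinma predeceased; the 1/3 allotted to Chidinma's branch passes to Chidinma's issue by representation.
The 1/3 is divided into 2 equal shares of 1/6 among Lanre, Ronke.
Lanre is living and takes 1/6.
Ronke is living and takes 1/6.
Ifeoma is living and takes 1/3.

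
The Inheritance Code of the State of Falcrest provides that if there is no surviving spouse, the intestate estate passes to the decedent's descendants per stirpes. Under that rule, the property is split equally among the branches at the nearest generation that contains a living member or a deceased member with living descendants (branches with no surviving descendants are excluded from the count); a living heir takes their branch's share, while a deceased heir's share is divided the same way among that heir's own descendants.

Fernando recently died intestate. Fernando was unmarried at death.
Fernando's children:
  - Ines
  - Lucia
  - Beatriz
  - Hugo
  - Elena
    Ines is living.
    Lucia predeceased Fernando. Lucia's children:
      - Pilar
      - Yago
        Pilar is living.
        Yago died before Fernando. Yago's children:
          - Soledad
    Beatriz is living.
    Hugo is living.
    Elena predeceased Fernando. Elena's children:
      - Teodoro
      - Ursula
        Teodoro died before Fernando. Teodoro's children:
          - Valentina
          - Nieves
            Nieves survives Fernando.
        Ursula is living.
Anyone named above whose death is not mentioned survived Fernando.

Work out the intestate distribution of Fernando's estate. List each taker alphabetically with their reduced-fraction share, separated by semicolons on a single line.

There is no surviving spouse, so the entire estate passes to Fernando's descendants per stirpes.
The estate is divided into 5 equal shares of 1/5 among Ines, Lucia, Beatriz, Hugo, Elena.
Ines is living and takes 1/5.
Lucia predeceased; the 1/5 allotted to Lucia's branch passes to Lucia's issue by representation.
The 1/5 is divided into 2 equal shares of 1/10 among Pilar, Yago.
Pilar is living and takes 1/10.
Yago predeceased; the 1/10 allotted to Yago's branch passes to Yago's issue by representation.
Soledad is the sole taker at this level and receives the full 1/10.
Beatriz is living and takes 1/5.
Hugo is living and takes 1/5.
Elena predeceased; the 1/5 allotted to Elena's branch passes to Elena's issue by representation.
The 1/5 is divided into 2 equal shares of 1/10 among Teodoro, Ursula.
Teodoro predeceased; the 1/10 allotted to Teodoro's branch passes to Teodoro's issue by representation.
The 1/10 is divided into 2 equal shares of 1/20 among Valentina, Nieves.
Valentina is living and takes 1/20.
Nieves is living and takes 1/20.
Ursula is living and takes 1/10.

Beatriz 1/5; Hugo 1/5; Ines 1/5; Nieves 1/20; Pilar 1/10; Soledad 1/10; Ursula 1/10; Valentina 1/20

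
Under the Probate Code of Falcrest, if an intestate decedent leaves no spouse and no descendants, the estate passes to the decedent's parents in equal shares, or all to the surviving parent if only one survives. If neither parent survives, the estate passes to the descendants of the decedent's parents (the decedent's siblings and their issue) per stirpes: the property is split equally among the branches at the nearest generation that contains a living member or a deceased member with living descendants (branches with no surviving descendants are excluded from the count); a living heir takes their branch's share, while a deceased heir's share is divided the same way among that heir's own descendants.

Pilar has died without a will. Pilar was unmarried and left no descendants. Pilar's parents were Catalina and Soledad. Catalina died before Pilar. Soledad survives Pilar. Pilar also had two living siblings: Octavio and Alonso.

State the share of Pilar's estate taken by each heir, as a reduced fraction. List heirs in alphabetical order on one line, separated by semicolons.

Only one parent, Soledad, survives, so Soledad takes the entire estate. The siblings take nothing because a surviving parent has priority.

Soledad 1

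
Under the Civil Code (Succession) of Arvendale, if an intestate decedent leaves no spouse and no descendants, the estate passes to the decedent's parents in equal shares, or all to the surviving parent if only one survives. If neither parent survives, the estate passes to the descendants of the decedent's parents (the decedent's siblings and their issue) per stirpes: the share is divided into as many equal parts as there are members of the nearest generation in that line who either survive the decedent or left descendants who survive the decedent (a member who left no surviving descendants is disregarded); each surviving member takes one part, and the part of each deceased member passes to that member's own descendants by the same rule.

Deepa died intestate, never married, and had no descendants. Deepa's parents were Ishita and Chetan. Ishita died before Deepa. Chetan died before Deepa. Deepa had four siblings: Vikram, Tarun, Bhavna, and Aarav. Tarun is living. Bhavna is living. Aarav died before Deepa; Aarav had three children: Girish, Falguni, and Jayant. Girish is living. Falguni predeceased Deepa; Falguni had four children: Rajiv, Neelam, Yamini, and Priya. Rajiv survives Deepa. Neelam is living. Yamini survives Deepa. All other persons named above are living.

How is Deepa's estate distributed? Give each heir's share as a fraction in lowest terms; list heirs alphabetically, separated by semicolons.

Bhavna 1/4; Girish 1/12; Jayant 1/12; Neelam 1/48; Priya 1/48; Rajiv 1/48; Tarun 1/4; Vikram 1/4; Yamini 1/48

Neither parent survives and there are no descendants, so the estate passes to Deepa's siblings and their issue per stirpes.
The estate is divided into 4 equal shares of 1/4 among Vikram, Tarun, Bhavna, Aarav.
Vikram is living and takes 1/4.
Tarun is living and takes 1/4.
Bhavna is living and takes 1/4.
Aarav predeceased; the 1/4 allotted to Aarav's branch passes to Aarav's issue by representation.
The 1/4 is divided into 3 equal shares of 1/12 among Girish, Falguni, Jayant.
Girish is living and takes 1/12.
Falguni predeceased; the 1/12 allotted to Falguni's branch passes to Falguni's issue by representation.
The 1/12 is divided into 4 equal shares of 1/48 among Rajiv, Neelam, Yamini, Priya.
Rajiv is living and takes 1/48.
Neelam is living and takes 1/48.
Yamini is living and takes 1/48.
Priya is living and takes 1/48.
Jayant is living and takes 1/12.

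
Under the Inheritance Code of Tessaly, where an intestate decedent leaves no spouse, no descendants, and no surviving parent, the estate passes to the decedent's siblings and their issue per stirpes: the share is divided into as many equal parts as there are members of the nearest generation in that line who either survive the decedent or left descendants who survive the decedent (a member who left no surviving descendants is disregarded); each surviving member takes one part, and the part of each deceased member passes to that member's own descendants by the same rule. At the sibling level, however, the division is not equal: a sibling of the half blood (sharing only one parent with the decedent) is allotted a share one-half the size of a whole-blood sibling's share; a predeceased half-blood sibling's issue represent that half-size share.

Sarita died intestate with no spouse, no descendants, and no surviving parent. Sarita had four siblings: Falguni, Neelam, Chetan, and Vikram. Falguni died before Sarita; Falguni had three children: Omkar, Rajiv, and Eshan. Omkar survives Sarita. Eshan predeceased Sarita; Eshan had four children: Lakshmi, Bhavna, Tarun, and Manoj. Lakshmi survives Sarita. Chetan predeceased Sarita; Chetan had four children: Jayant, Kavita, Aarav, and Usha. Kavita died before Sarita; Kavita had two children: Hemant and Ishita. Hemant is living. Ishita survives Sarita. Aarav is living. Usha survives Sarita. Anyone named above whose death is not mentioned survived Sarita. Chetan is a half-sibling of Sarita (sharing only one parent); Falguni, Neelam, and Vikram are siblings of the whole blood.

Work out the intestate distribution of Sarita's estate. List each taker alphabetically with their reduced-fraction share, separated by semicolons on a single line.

No spouse, descendants, or parent survives, so the estate passes to Sarita's siblings per stirpes.
Half-blood siblings count for one-half the weight of whole-blood siblings at the initial division.
Dividing 1 in proportion to weights (total weight 7/2): Falguni (weight 1) → 2/7; Neelam (weight 1) → 2/7; Chetan (weight 1/2) → 1/7; Vikram (weight 1) → 2/7.
Falguni predeceased; the 2/7 allotted to Falguni's branch passes to Falguni's issue by representation.
The 2/7 is divided into 3 equal shares of 2/21 among Omkar, Rajiv, Eshan.
Omkar is living and takes 2/21.
Rajiv is living and takes 2/21.
Eshan predeceased; the 2/21 allotted to Eshan's branch passes to Eshan's issue by representation.
The 2/21 is divided into 4 equal shares of 1/42 among Lakshmi, Bhavna, Tarun, Manoj.
Lakshmi is living and takes 1/42.
Bhavna is living and takes 1/42.
Tarun is living and takes 1/42.
Manoj is living and takes 1/42.
Neelam is living and takes 2/7.
Chetan predeceased; the 1/7 allotted to Chetan's branch passes to Chetan's issue by representation.
The 1/7 is divided into 4 equal shares of 1/28 among Jayant, Kavita, Aarav, Usha.
Jayant is living and takes 1/28.
Kavita predeceased; the 1/28 allotted to Kavita's branch passes to Kavita's issue by representation.
The 1/28 is divided into 2 equal shares of 1/56 among Hemant, Ishita.
Hemant is living and takes 1/56.
Ishita is living and takes 1/56.
Aarav is living and takes 1/28.
Usha is living and takes 1/28.
Vikram is living and takes 2/7.

Aarav 1/28; Bhavna 1/42; Hemant 1/56; Ishita 1/56; Jayant 1/28; Lakshmi 1/42; Manoj 1/42; Neelam 2/7; Omkar 2/21; Rajiv 2/21; Tarun 1/42; Usha 1/28; Vikram 2/7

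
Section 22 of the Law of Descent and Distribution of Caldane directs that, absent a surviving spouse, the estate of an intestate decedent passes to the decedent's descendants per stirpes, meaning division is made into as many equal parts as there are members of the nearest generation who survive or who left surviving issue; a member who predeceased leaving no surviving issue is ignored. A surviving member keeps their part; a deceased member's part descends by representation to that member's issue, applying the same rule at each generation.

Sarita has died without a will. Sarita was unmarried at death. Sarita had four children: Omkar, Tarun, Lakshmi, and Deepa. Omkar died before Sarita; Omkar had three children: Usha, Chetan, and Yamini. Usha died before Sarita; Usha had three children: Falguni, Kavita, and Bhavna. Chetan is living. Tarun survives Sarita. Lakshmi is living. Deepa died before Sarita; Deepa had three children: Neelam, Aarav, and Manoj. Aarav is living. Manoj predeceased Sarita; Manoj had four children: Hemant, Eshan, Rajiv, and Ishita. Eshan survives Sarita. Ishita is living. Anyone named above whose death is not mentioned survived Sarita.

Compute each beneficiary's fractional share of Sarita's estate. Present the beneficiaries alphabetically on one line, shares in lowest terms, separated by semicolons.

Aarav 1/12; Bhavna 1/36; Chetan 1/12; Eshan 1/48; Falguni 1/36; Hemant 1/48; Ishita 1/48; Kavita 1/36; Lakshmi 1/4; Neelam 1/12; Rajiv 1/48; Tarun 1/4; Yamini 1/12

There is no surviving spouse, so the entire estate passes to Sarita's descendants per stirpes.
The estate is divided into 4 equal shares of 1/4 among Omkar, Tarun, Lakshmi, Deepa.
Omkar predeceased; the 1/4 allotted to Omkar's branch passes to Omkar's issue by representation.
The 1/4 is divided into 3 equal shares of 1/12 among Usha, Chetan, Yamini.
Usha predeceased; the 1/12 allotted to Usha's branch passes to Usha's issue by representation.
The 1/12 is divided into 3 equal shares of 1/36 among Falguni, Kavita, Bhavna.
Falguni is living and takes 1/36.
Kavita is living and takes 1/36.
Bhavna is living and takes 1/36.
Chetan is living and takes 1/12.
Yamini is living and takes 1/12.
Tarun is living and takes 1/4.
Lakshmi is living and takes 1/4.
Deepa predeceased; the 1/4 allotted to Deepa's branch passes to Deepa's issue by representation.
The 1/4 is divided into 3 equal shares of 1/12 among Neelam, Aarav, Manoj.
Neelam is living and takes 1/12.
Aarav is living and takes 1/12.
Manoj predeceased; the 1/12 allotted to Manoj's branch passes to Manoj's issue by representation.
The 1/12 is divided into 4 equal shares of 1/48 among Hemant, Eshan, Rajiv, Ishita.
Hemant is living and takes 1/48.
Eshan is living and takes 1/48.
Rajiv is living and takes 1/48.
Ishita is living and takes 1/48.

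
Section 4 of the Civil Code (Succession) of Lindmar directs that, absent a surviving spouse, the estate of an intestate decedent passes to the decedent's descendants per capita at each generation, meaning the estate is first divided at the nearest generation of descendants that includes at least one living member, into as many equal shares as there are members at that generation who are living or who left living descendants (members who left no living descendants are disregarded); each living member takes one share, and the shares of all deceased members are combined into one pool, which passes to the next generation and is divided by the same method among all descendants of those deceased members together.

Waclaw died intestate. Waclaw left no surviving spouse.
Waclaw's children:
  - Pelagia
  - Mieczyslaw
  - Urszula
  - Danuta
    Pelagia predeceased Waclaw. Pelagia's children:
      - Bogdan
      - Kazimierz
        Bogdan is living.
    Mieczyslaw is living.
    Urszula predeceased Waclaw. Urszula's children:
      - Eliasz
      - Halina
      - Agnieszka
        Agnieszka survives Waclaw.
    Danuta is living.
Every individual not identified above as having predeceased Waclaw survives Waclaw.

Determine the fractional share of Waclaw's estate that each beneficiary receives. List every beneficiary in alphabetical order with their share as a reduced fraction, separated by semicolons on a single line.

There is no surviving spouse, so the entire estate passes to Waclaw's descendants per capita at each generation.
At generation 1 (Pelagia, Mieczyslaw, Urszula, Danuta) there are 4 shares of (1)/4 = 1/4 each.
Living: Mieczyslaw and Danuta — each takes 1/4.
Deceased: Pelagia and Urszula. Their combined 1/2 is pooled and carried to generation 2.
At generation 2 (Bogdan, Kazimierz, Eliasz, Halina, Agnieszka) there are 5 shares of (1/2)/5 = 1/10 each.
Living: Bogdan, Kazimierz, Eliasz, Halina, and Agnieszka — each takes 1/10.

Agnieszka 1/10; Bogdan 1/10; Danuta 1/4; Eliasz 1/10; Halina 1/10; Kazimierz 1/10; Mieczyslaw 1/4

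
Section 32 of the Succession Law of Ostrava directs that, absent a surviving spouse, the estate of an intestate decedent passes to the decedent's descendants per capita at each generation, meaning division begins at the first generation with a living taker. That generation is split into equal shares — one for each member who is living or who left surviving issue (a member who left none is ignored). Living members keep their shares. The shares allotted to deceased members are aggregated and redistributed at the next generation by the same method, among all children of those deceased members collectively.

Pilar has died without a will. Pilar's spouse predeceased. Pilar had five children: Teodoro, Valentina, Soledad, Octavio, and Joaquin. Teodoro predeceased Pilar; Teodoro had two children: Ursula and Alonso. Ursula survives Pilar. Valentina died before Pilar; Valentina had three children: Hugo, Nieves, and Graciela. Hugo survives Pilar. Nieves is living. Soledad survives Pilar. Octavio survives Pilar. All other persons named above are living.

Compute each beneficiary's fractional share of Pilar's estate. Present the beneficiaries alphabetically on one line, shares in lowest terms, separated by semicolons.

There is no surviving spouse, so the entire estate passes to Pilar's descendants per capita at each generation.
At generation 1 (Teodoro, Valentina, Soledad, Octavio, Joaquin) there are 5 shares of (1)/5 = 1/5 each.
Living: Soledad, Octavio, and Joaquin — each takes 1/5.
Deceased: Teodoro and Valentina. Their combined 2/5 is pooled and carried to generation 2.
At generation 2 (Ursula, Alonso, Hugo, Nieves, Graciela) there are 5 shares of (2/5)/5 = 2/25 each.
Living: Ursula, Alonso, Hugo, Nieves, and Graciela — each takes 2/25.

Alonso 2/25; Graciela 2/25; Hugo 2/25; Joaquin 1/5; Nieves 2/25; Octavio 1/5; Soledad 1/5; Ursula 2/25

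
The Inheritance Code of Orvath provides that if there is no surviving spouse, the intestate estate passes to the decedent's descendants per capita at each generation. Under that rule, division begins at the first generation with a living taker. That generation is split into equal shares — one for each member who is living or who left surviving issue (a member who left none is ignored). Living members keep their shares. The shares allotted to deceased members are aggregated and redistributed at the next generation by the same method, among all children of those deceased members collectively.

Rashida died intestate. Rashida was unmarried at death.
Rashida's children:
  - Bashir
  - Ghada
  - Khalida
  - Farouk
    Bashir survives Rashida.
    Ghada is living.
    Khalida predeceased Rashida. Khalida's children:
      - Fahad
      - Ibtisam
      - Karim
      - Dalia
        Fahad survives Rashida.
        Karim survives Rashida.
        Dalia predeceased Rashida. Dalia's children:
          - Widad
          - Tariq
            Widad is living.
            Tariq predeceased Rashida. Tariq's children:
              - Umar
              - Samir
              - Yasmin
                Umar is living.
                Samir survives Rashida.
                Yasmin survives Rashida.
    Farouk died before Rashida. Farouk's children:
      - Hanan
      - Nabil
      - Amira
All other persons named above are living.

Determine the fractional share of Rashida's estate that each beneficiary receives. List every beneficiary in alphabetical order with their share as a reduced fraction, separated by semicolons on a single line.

Amira 1/14; Bashir 1/4; Fahad 1/14; Ghada 1/4; Hanan 1/14; Ibtisam 1/14; Karim 1/14; Nabil 1/14; Samir 1/84; Umar 1/84; Widad 1/28; Yasmin 1/84

There is no surviving spouse, so the entire estate passes to Rashida's descendants per capita at each generation.
At generation 1 (Bashir, Ghada, Khalida, Farouk) there are 4 shares of (1)/4 = 1/4 each.
Living: Bashir and Ghada — each takes 1/4.
Deceased: Khalida and Farouk. Their combined 1/2 is pooled and carried to generation 2.
At generation 2 (Fahad, Ibtisam, Karim, Dalia, Hanan, Nabil, Amira) there are 7 shares of (1/2)/7 = 1/14 each.
Living: Fahad, Ibtisam, Karim, Hanan, Nabil, and Amira — each takes 1/14.
Deceased: Dalia. That 1/14 share is carried to generation 3.
At generation 3 (Widad, Tariq) there are 2 shares of (1/14)/2 = 1/28 each.
Living: Widad — each takes 1/28.
Deceased: Tariq. That 1/28 share is carried to generation 4.
At generation 4 (Umar, Samir, Yasmin) there are 3 shares of (1/28)/3 = 1/84 each.
Living: Umar, Samir, and Yasmin — each takes 1/84.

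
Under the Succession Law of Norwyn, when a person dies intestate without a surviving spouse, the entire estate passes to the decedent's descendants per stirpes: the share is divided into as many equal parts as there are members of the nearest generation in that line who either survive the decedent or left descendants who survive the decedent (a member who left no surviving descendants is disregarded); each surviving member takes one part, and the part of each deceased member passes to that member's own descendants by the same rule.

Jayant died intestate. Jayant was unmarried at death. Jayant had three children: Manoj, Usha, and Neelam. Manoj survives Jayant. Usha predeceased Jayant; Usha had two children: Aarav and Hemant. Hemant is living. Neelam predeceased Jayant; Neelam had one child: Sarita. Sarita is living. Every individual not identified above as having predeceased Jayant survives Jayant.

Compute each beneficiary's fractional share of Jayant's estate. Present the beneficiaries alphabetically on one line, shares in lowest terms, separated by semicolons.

Aarav 1/6; Hemant 1/6; Manoj 1/3; Sarita 1/3

There is no surviving spouse, so the entire estate passes to Jayant's descendants per stirpes.
The estate is divided into 3 equal shares of 1/3 among Manoj, Usha, Neelam.
Manoj is living and takes 1/3.
Usha predeceased; the 1/3 allotted to Usha's branch passes to Usha's issue by representation.
The 1/3 is divided into 2 equal shares of 1/6 among Aarav, Hemant.
Aarav is living and takes 1/6.
Hemant is living and takes 1/6.
Neelam predeceased; the 1/3 allotted to Neelam's branch passes to Neelam's issue by representation.
Sarita is the sole taker at this level and receives the full 1/3.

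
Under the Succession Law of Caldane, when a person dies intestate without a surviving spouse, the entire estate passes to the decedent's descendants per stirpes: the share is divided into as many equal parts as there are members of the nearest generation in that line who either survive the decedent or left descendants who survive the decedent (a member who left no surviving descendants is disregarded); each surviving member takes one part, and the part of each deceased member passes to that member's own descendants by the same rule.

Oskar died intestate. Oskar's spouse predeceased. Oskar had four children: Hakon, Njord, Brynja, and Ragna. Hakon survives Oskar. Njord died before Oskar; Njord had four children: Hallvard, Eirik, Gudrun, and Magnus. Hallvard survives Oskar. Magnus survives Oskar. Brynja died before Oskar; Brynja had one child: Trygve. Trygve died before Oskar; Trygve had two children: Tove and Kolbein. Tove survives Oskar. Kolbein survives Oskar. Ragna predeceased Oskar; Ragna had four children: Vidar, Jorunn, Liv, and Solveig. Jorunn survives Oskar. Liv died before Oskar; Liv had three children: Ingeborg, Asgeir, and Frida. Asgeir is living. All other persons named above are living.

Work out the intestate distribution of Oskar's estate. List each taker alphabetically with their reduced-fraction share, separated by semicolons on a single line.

There is no surviving spouse, so the entire estate passes to Oskar's descendants per stirpes.
The estate is divided into 4 equal shares of 1/4 among Hakon, Njord, Brynja, Ragna.
Hakon is living and takes 1/4.
Njord predeceased; the 1/4 allotted to Njord's branch passes to Njord's issue by representation.
The 1/4 is divided into 4 equal shares of 1/16 among Hallvard, Eirik, Gudrun, Magnus.
Hallvard is living and takes 1/16.
Eirik is living and takes 1/16.
Gudrun is living and takes 1/16.
Magnus is living and takes 1/16.
Brynja predeceased; the 1/4 allotted to Brynja's branch passes to Brynja's issue by representation.
Trygve's line is the sole branch at this level, so the full 1/4 passes to Trygve's issue by representation.
The 1/4 is divided into 2 equal shares of 1/8 among Tove, Kolbein.
Tove is living and takes 1/8.
Kolbein is living and takes 1/8.
Ragna predeceased; the 1/4 allotted to Ragna's branch passes to Ragna's issue by representation.
The 1/4 is divided into 4 equal shares of 1/16 among Vidar, Jorunn, Liv, Solveig.
Vidar is living and takes 1/16.
Jorunn is living and takes 1/16.
Liv predeceased; the 1/16 allotted to Liv's branch passes to Liv's issue by representation.
The 1/16 is divided into 3 equal shares of 1/48 among Ingeborg, Asgeir, Frida.
Ingeborg is living and takes 1/48.
Asgeir is living and takes 1/48.
Frida is living and takes 1/48.
Solveig is living and takes 1/16.

Asgeir 1/48; Eirik 1/16; Frida 1/48; Gudrun 1/16; Hakon 1/4; Hallvard 1/16; Ingeborg 1/48; Jorunn 1/16; Kolbein 1/8; Magnus 1/16; Solveig 1/16; Tove 1/8; Vidar 1/16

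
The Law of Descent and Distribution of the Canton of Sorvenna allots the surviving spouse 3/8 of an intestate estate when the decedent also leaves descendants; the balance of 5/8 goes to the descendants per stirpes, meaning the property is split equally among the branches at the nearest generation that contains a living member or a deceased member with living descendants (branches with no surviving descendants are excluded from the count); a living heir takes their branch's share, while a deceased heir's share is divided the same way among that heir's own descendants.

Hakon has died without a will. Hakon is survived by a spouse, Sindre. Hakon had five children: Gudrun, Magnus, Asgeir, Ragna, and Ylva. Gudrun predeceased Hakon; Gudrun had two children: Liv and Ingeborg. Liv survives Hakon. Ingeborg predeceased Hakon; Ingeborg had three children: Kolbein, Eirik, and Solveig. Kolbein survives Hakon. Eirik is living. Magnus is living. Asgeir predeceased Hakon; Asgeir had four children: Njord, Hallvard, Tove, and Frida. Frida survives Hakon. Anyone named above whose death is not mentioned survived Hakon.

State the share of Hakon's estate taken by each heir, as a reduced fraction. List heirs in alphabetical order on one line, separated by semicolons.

Eirik 1/48; Frida 1/32; Hallvard 1/32; Kolbein 1/48; Liv 1/16; Magnus 1/8; Njord 1/32; Ragna 1/8; Sindre 3/8; Solveig 1/48; Tove 1/32; Ylva 1/8

Sindre, as surviving spouse, takes 3/8.
The remaining 5/8 passes to Hakon's descendants per stirpes.
The 5/8 is divided into 5 equal shares of 1/8 among Gudrun, Magnus, Asgeir, Ragna, Ylva.
Gudrun predeceased; the 1/8 allotted to Gudrun's branch passes to Gudrun's issue by representation.
The 1/8 is divided into 2 equal shares of 1/16 among Liv, Ingeborg.
Liv is living and takes 1/16.
Ingeborg predeceased; the 1/16 allotted to Ingeborg's branch passes to Ingeborg's issue by representation.
The 1/16 is divided into 3 equal shares of 1/48 among Kolbein, Eirik, Solveig.
Kolbein is living and takes 1/48.
Eirik is living and takes 1/48.
Solveig is living and takes 1/48.
Magnus is living and takes 1/8.
Asgeir predeceased; the 1/8 allotted to Asgeir's branch passes to Asgeir's issue by representation.
The 1/8 is divided into 4 equal shares of 1/32 among Njord, Hallvard, Tove, Frida.
Njord is living and takes 1/32.
Hallvard is living and takes 1/32.
Tove is living and takes 1/32.
Frida is living and takes 1/32.
Ragna is living and takes 1/8.
Ylva is living and takes 1/8.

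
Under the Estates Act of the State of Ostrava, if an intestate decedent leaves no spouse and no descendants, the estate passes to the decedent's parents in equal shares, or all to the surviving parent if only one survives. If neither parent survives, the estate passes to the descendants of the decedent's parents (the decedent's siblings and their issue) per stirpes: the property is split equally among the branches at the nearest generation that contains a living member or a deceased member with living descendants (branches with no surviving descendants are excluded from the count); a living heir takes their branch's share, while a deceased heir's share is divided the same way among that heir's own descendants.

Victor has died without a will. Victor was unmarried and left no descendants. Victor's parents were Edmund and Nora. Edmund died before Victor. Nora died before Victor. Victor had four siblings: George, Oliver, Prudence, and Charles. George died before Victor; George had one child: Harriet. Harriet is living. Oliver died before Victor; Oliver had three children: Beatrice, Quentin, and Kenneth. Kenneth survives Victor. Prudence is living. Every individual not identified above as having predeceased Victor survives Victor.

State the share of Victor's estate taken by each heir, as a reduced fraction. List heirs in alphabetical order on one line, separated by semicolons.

Beatrice 1/12; Charles 1/4; Harriet 1/4; Kenneth 1/12; Prudence 1/4; Quentin 1/12

Neither parent survives and there are no descendants, so the estate passes to Victor's siblings and their issue per stirpes.
The estate is divided into 4 equal shares of 1/4 among George, Oliver, Prudence, Charles.
George predeceased; the 1/4 allotted to George's branch passes to George's issue by representation.
Harriet is the sole taker at this level and receives the full 1/4.
Oliver predeceased; the 1/4 allotted to Oliver's branch passes to Oliver's issue by representation.
The 1/4 is divided into 3 equal shares of 1/12 among Beatrice, Quentin, Kenneth.
Beatrice is living and takes 1/12.
Quentin is living and takes 1/12.
Kenneth is living and takes 1/12.
Prudence is living and takes 1/4.
Charles is living and takes 1/4.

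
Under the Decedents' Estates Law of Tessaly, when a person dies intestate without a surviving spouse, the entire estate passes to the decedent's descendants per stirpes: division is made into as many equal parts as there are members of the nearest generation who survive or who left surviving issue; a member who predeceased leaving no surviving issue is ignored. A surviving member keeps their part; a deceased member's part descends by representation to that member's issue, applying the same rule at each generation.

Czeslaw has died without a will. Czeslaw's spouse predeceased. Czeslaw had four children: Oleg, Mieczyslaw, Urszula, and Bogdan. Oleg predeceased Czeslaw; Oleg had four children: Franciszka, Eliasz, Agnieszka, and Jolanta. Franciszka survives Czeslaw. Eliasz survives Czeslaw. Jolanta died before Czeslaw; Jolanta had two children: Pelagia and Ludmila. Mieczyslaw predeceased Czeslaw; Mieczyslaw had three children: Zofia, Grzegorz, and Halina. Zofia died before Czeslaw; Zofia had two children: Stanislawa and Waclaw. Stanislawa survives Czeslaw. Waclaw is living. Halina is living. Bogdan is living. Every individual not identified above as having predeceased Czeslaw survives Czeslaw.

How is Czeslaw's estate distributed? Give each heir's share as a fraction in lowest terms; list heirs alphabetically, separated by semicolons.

There is no surviving spouse, so the entire estate passes to Czeslaw's descendants per stirpes.
The estate is divided into 4 equal shares of 1/4 among Oleg, Mieczyslaw, Urszula, Bogdan.
Oleg predeceased; the 1/4 allotted to Oleg's branch passes to Oleg's issue by representation.
The 1/4 is divided into 4 equal shares of 1/16 among Franciszka, Eliasz, Agnieszka, Jolanta.
Franciszka is living and takes 1/16.
Eliasz is living and takes 1/16.
Agnieszka is living and takes 1/16.
Jolanta predeceased; the 1/16 allotted to Jolanta's branch passes to Jolanta's issue by representation.
The 1/16 is divided into 2 equal shares of 1/32 among Pelagia, Ludmila.
Pelagia is living and takes 1/32.
Ludmila is living and takes 1/32.
Mieczyslaw predeceased; the 1/4 allotted to Mieczyslaw's branch passes to Mieczyslaw's issue by representation.
The 1/4 is divided into 3 equal shares of 1/12 among Zofia, Grzegorz, Halina.
Zofia predeceased; the 1/12 allotted to Zofia's branch passes to Zofia's issue by representation.
The 1/12 is divided into 2 equal shares of 1/24 among Stanislawa, Waclaw.
Stanislawa is living and takes 1/24.
Waclaw is living and takes 1/24.
Grzegorz is living and takes 1/12.
Halina is living and takes 1/12.
Urszula is living and takes 1/4.
Bogdan is living and takes 1/4.

Agnieszka 1/16; Bogdan 1/4; Eliasz 1/16; Franciszka 1/16; Grzegorz 1/12; Halina 1/12; Ludmila 1/32; Pelagia 1/32; Stanislawa 1/24; Urszula 1/4; Waclaw 1/24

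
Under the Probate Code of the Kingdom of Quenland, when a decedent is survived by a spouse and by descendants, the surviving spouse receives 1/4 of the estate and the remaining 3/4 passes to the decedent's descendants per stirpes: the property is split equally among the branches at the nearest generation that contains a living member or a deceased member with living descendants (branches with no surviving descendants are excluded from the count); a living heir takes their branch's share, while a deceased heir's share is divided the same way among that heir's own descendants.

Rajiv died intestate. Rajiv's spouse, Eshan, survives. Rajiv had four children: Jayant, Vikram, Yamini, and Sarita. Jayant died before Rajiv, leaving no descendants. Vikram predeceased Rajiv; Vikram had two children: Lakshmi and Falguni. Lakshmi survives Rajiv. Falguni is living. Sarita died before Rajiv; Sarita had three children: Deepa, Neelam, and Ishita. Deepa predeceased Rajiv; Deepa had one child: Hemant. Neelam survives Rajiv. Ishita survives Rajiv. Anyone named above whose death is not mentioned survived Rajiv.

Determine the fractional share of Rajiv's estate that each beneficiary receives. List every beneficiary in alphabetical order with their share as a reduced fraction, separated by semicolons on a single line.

Eshan, as surviving spouse, takes 1/4.
The remaining 3/4 passes to Rajiv's descendants per stirpes.
Jayant left no surviving issue, so that branch lapses and is disregarded.
The 3/4 is divided into 3 equal shares of 1/4 among Vikram, Yamini, Sarita.
Vikram predeceased; the 1/4 allotted to Vikram's branch passes to Vikram's issue by representation.
The 1/4 is divided into 2 equal shares of 1/8 among Lakshmi, Falguni.
Lakshmi is living and takes 1/8.
Falguni is living and takes 1/8.
Yamini is living and takes 1/4.
Sarita predeceased; the 1/4 allotted to Sarita's branch passes to Sarita's issue by representation.
The 1/4 is divided into 3 equal shares of 1/12 among Deepa, Neelam, Ishita.
Deepa predeceased; the 1/12 allotted to Deepa's branch passes to Deepa's issue by representation.
Hemant is the sole taker at this level and receives the full 1/12.
Neelam is living and takes 1/12.
Ishita is living and takes 1/12.

Eshan 1/4; Falguni 1/8; Hemant 1/12; Ishita 1/12; Lakshmi 1/8; Neelam 1/12; Yamini 1/4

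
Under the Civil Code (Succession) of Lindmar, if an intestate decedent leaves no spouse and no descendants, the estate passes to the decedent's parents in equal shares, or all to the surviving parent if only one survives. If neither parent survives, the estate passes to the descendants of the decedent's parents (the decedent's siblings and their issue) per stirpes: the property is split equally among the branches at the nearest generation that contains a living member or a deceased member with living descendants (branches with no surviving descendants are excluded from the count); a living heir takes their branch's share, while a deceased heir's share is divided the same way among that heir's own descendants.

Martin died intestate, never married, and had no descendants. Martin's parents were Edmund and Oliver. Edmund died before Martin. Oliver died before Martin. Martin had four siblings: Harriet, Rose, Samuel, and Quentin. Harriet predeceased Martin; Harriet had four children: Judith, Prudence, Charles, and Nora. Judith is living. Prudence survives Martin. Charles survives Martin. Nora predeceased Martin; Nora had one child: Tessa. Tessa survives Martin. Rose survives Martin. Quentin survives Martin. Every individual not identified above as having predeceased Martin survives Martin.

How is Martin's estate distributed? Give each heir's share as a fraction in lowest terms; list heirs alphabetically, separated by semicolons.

Charles 1/16; Judith 1/16; Prudence 1/16; Quentin 1/4; Rose 1/4; Samuel 1/4; Tessa 1/16

Neither parent survives and there are no descendants, so the estate passes to Martin's siblings and their issue per stirpes.
The estate is divided into 4 equal shares of 1/4 among Harriet, Rose, Samuel, Quentin.
Harriet predeceased; the 1/4 allotted to Harriet's branch passes to Harriet's issue by representation.
The 1/4 is divided into 4 equal shares of 1/16 among Judith, Prudence, Charles, Nora.
Judith is living and takes 1/16.
Prudence is living and takes 1/16.
Charles is living and takes 1/16.
Nora predeceased; the 1/16 allotted to Nora's branch passes to Nora's issue by representation.
Tessa is the sole taker at this level and receives the full 1/16.
Rose is living and takes 1/4.
Samuel is living and takes 1/4.
Quentin is living and takes 1/4.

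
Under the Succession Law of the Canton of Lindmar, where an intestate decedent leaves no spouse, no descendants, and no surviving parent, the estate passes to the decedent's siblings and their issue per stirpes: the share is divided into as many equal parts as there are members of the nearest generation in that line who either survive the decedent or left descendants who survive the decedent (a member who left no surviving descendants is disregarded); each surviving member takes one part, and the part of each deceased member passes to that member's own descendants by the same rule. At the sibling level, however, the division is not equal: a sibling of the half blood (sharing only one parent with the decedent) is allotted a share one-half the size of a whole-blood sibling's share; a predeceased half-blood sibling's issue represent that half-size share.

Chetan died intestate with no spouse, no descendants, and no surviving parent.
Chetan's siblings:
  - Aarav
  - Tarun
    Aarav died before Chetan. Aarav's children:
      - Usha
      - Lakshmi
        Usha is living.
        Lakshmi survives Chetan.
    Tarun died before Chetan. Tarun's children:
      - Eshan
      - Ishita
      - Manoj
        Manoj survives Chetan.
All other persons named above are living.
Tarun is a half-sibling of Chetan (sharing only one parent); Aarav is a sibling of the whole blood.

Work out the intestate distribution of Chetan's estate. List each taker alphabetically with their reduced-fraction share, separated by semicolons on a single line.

Eshan 1/9; Ishita 1/9; Lakshmi 1/3; Manoj 1/9; Usha 1/3

No spouse, descendants, or parent survives, so the estate passes to Chetan's siblings per stirpes.
Half-blood siblings count for one-half the weight of whole-blood siblings at the initial division.
Dividing 1 in proportion to weights (total weight 3/2): Aarav (weight 1) → 2/3; Tarun (weight 1/2) → 1/3.
Aarav predeceased; the 2/3 allotted to Aarav's branch passes to Aarav's issue by representation.
The 2/3 is divided into 2 equal shares of 1/3 among Usha, Lakshmi.
Usha is living and takes 1/3.
Lakshmi is living and takes 1/3.
Tarun predeceased; the 1/3 allotted to Tarun's branch passes to Tarun's issue by representation.
The 1/3 is divided into 3 equal shares of 1/9 among Eshan, Ishita, Manoj.
Eshan is living and takes 1/9.
Ishita is living and takes 1/9.
Manoj is living and takes 1/9.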